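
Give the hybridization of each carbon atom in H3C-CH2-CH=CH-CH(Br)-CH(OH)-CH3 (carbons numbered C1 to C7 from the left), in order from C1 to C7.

C1 — 4 σ bonds. Steric number 4, so sp3.
C2 has 4 σ bonds: steric number 4 → sp3.
C3 carries 3 σ bonds, plus one π bond, giving a steric number of 3, so it is sp2.
C4 is sp2: 3 σ bonds, plus one π bond, 3 electron-density regions.
C5: 4 σ bonds; 4 regions of electron density → sp3.
C6 — 4 σ bonds. Steric number 4, so sp3.
C7 is sp3: 4 σ bonds, 4 electron-density regions.

C1 sp3, C2 sp3, C3 sp2, C4 sp2, C5 sp3, C6 sp3, C7 sp3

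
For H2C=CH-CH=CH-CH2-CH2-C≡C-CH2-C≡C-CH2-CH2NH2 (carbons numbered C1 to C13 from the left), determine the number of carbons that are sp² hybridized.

C1: sp2 ✓
C2: sp2 ✓
C3: sp2 ✓
C4: sp2 ✓
C5: sp3
C6: sp3
C7: sp
C8: sp
C9: sp3
C10: sp
C11: sp
C12: sp3
C13: sp3
C1, C2, C3, C4 → 4 sp2 carbons.

4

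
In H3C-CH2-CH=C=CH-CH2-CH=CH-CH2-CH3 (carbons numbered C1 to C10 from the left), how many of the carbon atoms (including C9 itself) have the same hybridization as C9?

C9 is sp3 (only σ bonds).
C1: sp3 ✓
C2: sp3 ✓
C3: sp2
C4: sp
C5: sp2
C6: sp3 ✓
C7: sp2
C8: sp2
C9: sp3 ✓
C10: sp3 ✓
5 carbons are sp3.

5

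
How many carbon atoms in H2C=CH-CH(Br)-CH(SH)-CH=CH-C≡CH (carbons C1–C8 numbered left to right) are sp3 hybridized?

C1: sp2
C2: sp2
C3: sp3 ✓
C4: sp3 ✓
C5: sp2
C6: sp2
C7: sp
C8: sp
C3, C4 → 2 sp3 carbons.

2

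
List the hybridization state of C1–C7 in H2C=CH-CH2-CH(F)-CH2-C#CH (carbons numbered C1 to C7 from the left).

C1: 3 σ bonds, plus one π bond; 3 regions of electron density → sp2.
C2 — 3 σ bonds, plus one π bond. Steric number 3, so sp2.
C3: 4 σ bonds — 4 electron domains, sp3.
C4 is sp3: 4 σ bonds, 4 electron-density regions.
C5: 4 σ bonds; 4 regions of electron density → sp3.
C6: 2 σ bonds, plus two π bonds — 2 electron domains, sp.
C7: 2 σ bonds, plus two π bonds; 2 regions of electron density → sp.

C1 sp2, C2 sp2, C3 sp3, C4 sp3, C5 sp3, C6 sp, C7 sp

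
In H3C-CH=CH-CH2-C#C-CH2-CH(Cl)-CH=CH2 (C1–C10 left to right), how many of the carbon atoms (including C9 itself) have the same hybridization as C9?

C9 is sp2 (one π bond).
C1: sp3
C2: sp2 ✓
C3: sp2 ✓
C4: sp3
C5: sp
C6: sp
C7: sp3
C8: sp3
C9: sp2 ✓
C10: sp2 ✓
4 carbons are sp2.

4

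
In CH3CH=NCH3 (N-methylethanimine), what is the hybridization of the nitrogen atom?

sp²

Two σ bonds + one lone pair = steric number 3 → sp2.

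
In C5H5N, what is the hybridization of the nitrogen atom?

sp2

N has two σ bonds and one lone pair in the ring plane (steric number 3 → sp2); its p orbital contributes one electron to the aromatic π system via the C=N double bond.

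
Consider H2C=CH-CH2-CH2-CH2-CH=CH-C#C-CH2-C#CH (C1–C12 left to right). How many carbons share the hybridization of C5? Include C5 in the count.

4

C5 is sp3 (only σ bonds).
C1: sp2
C2: sp2
C3: sp3 ✓
C4: sp3 ✓
C5: sp3 ✓
C6: sp2
C7: sp2
C8: sp
C9: sp
C10: sp3 ✓
C11: sp
C12: sp
4 carbons are sp3.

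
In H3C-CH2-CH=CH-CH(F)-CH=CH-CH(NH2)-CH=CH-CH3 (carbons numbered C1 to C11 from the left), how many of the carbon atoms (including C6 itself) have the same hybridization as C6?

6

C6 is sp2 (one π bond).
C1: sp3
C2: sp3
C3: sp2 ✓
C4: sp2 ✓
C5: sp3
C6: sp2 ✓
C7: sp2 ✓
C8: sp3
C9: sp2 ✓
C10: sp2 ✓
C11: sp3
6 carbons are sp2.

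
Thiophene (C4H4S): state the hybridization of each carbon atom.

sp²

Each carbon atom (3 σ bonds, plus one π bond) has steric number 3: sp2.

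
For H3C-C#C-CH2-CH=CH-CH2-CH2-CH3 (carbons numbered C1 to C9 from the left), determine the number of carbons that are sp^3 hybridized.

C1: sp3 ✓
C2: sp
C3: sp
C4: sp3 ✓
C5: sp2
C6: sp2
C7: sp3 ✓
C8: sp3 ✓
C9: sp3 ✓
C1, C4, C7, C8, C9 → 5 sp3 carbons.

5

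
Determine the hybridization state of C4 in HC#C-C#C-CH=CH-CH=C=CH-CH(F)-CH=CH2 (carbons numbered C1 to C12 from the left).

C4 has 2 σ bonds, plus two π bonds: steric number 2 → sp.

sp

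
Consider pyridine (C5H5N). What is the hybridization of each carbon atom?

sp²

Each carbon atom is sp2: 3 σ bonds, plus one π bond, 3 electron-density regions.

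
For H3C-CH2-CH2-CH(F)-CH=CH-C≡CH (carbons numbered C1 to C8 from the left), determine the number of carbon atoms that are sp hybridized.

2

C1: sp3
C2: sp3
C3: sp3
C4: sp3
C5: sp2
C6: sp2
C7: sp ✓
C8: sp ✓
C7, C8 → 2 sp carbons.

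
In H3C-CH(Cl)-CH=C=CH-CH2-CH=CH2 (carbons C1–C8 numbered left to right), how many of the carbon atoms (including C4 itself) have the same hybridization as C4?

C4 is sp (two π bonds).
C1: sp3
C2: sp3
C3: sp2
C4: sp ✓
C5: sp2
C6: sp3
C7: sp2
C8: sp2
1 carbon is sp.

1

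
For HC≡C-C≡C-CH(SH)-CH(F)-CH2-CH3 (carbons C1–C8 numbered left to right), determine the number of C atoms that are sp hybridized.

4

C1: sp ✓
C2: sp ✓
C3: sp ✓
C4: sp ✓
C5: sp3
C6: sp3
C7: sp3
C8: sp3
C1, C2, C3, C4 → 4 sp carbons.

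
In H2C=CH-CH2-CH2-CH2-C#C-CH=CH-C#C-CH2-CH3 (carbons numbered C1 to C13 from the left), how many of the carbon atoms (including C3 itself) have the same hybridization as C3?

5

C3 is sp3 (only σ bonds).
C1: sp2
C2: sp2
C3: sp3 ✓
C4: sp3 ✓
C5: sp3 ✓
C6: sp
C7: sp
C8: sp2
C9: sp2
C10: sp
C11: sp
C12: sp3 ✓
C13: sp3 ✓
5 carbons are sp3.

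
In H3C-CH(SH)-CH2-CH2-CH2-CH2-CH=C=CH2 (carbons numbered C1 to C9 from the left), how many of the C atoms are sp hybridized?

1

C1: sp3
C2: sp3
C3: sp3
C4: sp3
C5: sp3
C6: sp3
C7: sp2
C8: sp ✓
C9: sp2
C8 → 1 sp carbon.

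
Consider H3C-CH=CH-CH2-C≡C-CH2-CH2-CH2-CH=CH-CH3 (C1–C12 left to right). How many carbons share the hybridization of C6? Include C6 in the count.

2

C6 is sp (two π bonds).
C1: sp3
C2: sp2
C3: sp2
C4: sp3
C5: sp ✓
C6: sp ✓
C7: sp3
C8: sp3
C9: sp3
C10: sp2
C11: sp2
C12: sp3
2 carbons are sp.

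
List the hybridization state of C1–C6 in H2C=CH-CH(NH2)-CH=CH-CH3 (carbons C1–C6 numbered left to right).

C1 sp2, C2 sp2, C3 sp3, C4 sp2, C5 sp2, C6 sp3

C1: 3 σ bonds, plus one π bond — 3 electron domains, sp2.
C2 has 3 σ bonds, plus one π bond: steric number 3 → sp2.
C3: 4 σ bonds — 4 electron domains, sp3.
C4 is sp2: 3 σ bonds, plus one π bond, 3 electron-density regions.
C5 carries 3 σ bonds, plus one π bond, giving a steric number of 3, so it is sp2.
C6 — 4 σ bonds. Steric number 4, so sp3.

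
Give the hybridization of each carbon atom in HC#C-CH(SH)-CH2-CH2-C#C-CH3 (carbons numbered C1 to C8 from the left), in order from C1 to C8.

C1 sp, C2 sp, C3 sp3, C4 sp3, C5 sp3, C6 sp, C7 sp, C8 sp3

C1: 2 σ bonds, plus two π bonds; 2 regions of electron density → sp.
C2 (2 σ bonds, plus two π bonds) has steric number 2: sp.
C3 (4 σ bonds) has steric number 4: sp3.
C4: 4 σ bonds; 4 regions of electron density → sp3.
C5: 4 σ bonds — 4 electron domains, sp3.
C6 — 2 σ bonds, plus two π bonds. Steric number 2, so sp.
C7: 2 σ bonds, plus two π bonds; 2 regions of electron density → sp.
C8 — 4 σ bonds. Steric number 4, so sp3.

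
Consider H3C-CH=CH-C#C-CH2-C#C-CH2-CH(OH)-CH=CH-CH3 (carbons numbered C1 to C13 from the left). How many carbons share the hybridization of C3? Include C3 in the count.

C3 is sp2 (one π bond).
C1: sp3
C2: sp2 ✓
C3: sp2 ✓
C4: sp
C5: sp
C6: sp3
C7: sp
C8: sp
C9: sp3
C10: sp3
C11: sp2 ✓
C12: sp2 ✓
C13: sp3
4 carbons are sp2.

4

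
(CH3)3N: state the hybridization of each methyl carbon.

sp^3

Each methyl carbon — 4 σ bonds. Steric number 4, so sp3.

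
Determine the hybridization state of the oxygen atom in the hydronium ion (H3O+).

sp3

Three σ bonds + one lone pair = steric number 4 → sp3.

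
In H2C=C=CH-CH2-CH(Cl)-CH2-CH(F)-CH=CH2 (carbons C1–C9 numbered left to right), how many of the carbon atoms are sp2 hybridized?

C1: sp2 ✓
C2: sp
C3: sp2 ✓
C4: sp3
C5: sp3
C6: sp3
C7: sp3
C8: sp2 ✓
C9: sp2 ✓
C1, C3, C8, C9 → 4 sp2 carbons.

4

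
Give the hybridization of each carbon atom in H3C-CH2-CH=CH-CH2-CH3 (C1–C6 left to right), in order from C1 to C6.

C1: 4 σ bonds — 4 electron domains, sp3.
C2: 4 σ bonds; 4 regions of electron density → sp3.
C3: 3 σ bonds, plus one π bond; 3 regions of electron density → sp2.
C4 carries 3 σ bonds, plus one π bond, giving a steric number of 3, so it is sp2.
C5 — 4 σ bonds. Steric number 4, so sp3.
C6 (4 σ bonds) has steric number 4: sp3.

C1 sp3, C2 sp3, C3 sp2, C4 sp2, C5 sp3, C6 sp3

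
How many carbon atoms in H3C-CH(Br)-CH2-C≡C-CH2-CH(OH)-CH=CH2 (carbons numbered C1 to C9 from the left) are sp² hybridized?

C1: sp3
C2: sp3
C3: sp3
C4: sp
C5: sp
C6: sp3
C7: sp3
C8: sp2 ✓
C9: sp2 ✓
C8, C9 → 2 sp2 carbons.

2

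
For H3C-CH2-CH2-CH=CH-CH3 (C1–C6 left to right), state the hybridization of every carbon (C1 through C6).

C1 sp3, C2 sp3, C3 sp3, C4 sp2, C5 sp2, C6 sp3

C1: 4 σ bonds; 4 regions of electron density → sp3.
C2: 4 σ bonds; 4 regions of electron density → sp3.
C3: 4 σ bonds — 4 electron domains, sp3.
C4 is sp2: 3 σ bonds, plus one π bond, 3 electron-density regions.
C5 — 3 σ bonds, plus one π bond. Steric number 3, so sp2.
C6: 4 σ bonds; 4 regions of electron density → sp3.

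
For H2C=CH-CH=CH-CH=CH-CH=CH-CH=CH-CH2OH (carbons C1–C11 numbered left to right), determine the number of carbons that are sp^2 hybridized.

10

C1: sp2 ✓
C2: sp2 ✓
C3: sp2 ✓
C4: sp2 ✓
C5: sp2 ✓
C6: sp2 ✓
C7: sp2 ✓
C8: sp2 ✓
C9: sp2 ✓
C10: sp2 ✓
C11: sp3
C1, C2, C3, C4, C5, C6, C7, C8, C9, C10 → 10 sp2 carbons.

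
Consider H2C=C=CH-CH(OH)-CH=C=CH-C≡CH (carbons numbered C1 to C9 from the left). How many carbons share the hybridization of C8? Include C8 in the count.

4

C8 is sp (two π bonds).
C1: sp2
C2: sp ✓
C3: sp2
C4: sp3
C5: sp2
C6: sp ✓
C7: sp2
C8: sp ✓
C9: sp ✓
4 carbons are sp.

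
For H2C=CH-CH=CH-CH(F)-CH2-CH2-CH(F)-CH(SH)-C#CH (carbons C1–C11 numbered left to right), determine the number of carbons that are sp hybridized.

2

C1: sp2
C2: sp2
C3: sp2
C4: sp2
C5: sp3
C6: sp3
C7: sp3
C8: sp3
C9: sp3
C10: sp ✓
C11: sp ✓
C10, C11 → 2 sp carbons.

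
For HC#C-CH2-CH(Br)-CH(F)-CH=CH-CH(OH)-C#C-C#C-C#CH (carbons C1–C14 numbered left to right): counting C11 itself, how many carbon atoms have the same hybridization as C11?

8

C11 is sp (two π bonds).
C1: sp ✓
C2: sp ✓
C3: sp3
C4: sp3
C5: sp3
C6: sp2
C7: sp2
C8: sp3
C9: sp ✓
C10: sp ✓
C11: sp ✓
C12: sp ✓
C13: sp ✓
C14: sp ✓
8 carbons are sp.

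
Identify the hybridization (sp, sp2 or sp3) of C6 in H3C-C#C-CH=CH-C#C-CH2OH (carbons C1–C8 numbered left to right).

sp

C6: 2 σ bonds, plus two π bonds — 2 electron domains, sp.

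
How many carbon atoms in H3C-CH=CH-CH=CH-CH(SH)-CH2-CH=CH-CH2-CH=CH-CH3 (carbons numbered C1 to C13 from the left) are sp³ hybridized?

C1: sp3 ✓
C2: sp2
C3: sp2
C4: sp2
C5: sp2
C6: sp3 ✓
C7: sp3 ✓
C8: sp2
C9: sp2
C10: sp3 ✓
C11: sp2
C12: sp2
C13: sp3 ✓
C1, C6, C7, C10, C13 → 5 sp3 carbons.

5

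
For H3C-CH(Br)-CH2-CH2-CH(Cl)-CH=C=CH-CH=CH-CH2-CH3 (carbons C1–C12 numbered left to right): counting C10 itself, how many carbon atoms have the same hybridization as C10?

C10 is sp2 (one π bond).
C1: sp3
C2: sp3
C3: sp3
C4: sp3
C5: sp3
C6: sp2 ✓
C7: sp
C8: sp2 ✓
C9: sp2 ✓
C10: sp2 ✓
C11: sp3
C12: sp3
4 carbons are sp2.

4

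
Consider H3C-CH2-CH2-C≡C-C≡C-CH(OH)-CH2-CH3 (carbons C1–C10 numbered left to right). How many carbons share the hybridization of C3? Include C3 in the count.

C3 is sp3 (only σ bonds).
C1: sp3 ✓
C2: sp3 ✓
C3: sp3 ✓
C4: sp
C5: sp
C6: sp
C7: sp
C8: sp3 ✓
C9: sp3 ✓
C10: sp3 ✓
6 carbons are sp3.

6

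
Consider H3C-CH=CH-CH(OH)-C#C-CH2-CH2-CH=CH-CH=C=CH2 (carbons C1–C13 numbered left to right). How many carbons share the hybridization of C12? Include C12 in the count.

C12 is sp (two π bonds).
C1: sp3
C2: sp2
C3: sp2
C4: sp3
C5: sp ✓
C6: sp ✓
C7: sp3
C8: sp3
C9: sp2
C10: sp2
C11: sp2
C12: sp ✓
C13: sp2
3 carbons are sp.

3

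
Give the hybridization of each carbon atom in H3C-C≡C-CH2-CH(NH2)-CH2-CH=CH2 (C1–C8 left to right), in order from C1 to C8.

C1 has 4 σ bonds: steric number 4 → sp3.
C2 (2 σ bonds, plus two π bonds) has steric number 2: sp.
C3 has 2 σ bonds, plus two π bonds: steric number 2 → sp.
C4 — 4 σ bonds. Steric number 4, so sp3.
C5 carries 4 σ bonds, giving a steric number of 4, so it is sp3.
C6 has 4 σ bonds: steric number 4 → sp3.
C7: 3 σ bonds, plus one π bond — 3 electron domains, sp2.
C8 carries 3 σ bonds, plus one π bond, giving a steric number of 3, so it is sp2.

C1 sp3, C2 sp, C3 sp, C4 sp3, C5 sp3, C6 sp3, C7 sp2, C8 sp2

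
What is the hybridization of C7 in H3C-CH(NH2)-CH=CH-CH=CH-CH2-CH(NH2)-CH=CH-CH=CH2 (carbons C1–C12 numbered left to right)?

sp3

C7 has 4 σ bonds: steric number 4 → sp3.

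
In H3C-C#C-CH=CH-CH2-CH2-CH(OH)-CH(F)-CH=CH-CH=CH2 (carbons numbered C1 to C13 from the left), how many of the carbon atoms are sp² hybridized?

6

C1: sp3
C2: sp
C3: sp
C4: sp2 ✓
C5: sp2 ✓
C6: sp3
C7: sp3
C8: sp3
C9: sp3
C10: sp2 ✓
C11: sp2 ✓
C12: sp2 ✓
C13: sp2 ✓
C4, C5, C10, C11, C12, C13 → 6 sp2 carbons.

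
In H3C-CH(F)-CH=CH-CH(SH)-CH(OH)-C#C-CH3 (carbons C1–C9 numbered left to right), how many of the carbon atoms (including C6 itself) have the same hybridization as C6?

C6 is sp3 (only σ bonds).
C1: sp3 ✓
C2: sp3 ✓
C3: sp2
C4: sp2
C5: sp3 ✓
C6: sp3 ✓
C7: sp
C8: sp
C9: sp3 ✓
5 carbons are sp3.

5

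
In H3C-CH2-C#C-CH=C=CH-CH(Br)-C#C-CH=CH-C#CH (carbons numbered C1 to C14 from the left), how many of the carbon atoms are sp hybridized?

C1: sp3
C2: sp3
C3: sp ✓
C4: sp ✓
C5: sp2
C6: sp ✓
C7: sp2
C8: sp3
C9: sp ✓
C10: sp ✓
C11: sp2
C12: sp2
C13: sp ✓
C14: sp ✓
C3, C4, C6, C9, C10, C13, C14 → 7 sp carbons.

7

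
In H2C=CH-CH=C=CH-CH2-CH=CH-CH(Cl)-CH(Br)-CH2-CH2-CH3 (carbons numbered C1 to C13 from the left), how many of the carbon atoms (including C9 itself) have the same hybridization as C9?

C9 is sp3 (only σ bonds).
C1: sp2
C2: sp2
C3: sp2
C4: sp
C5: sp2
C6: sp3 ✓
C7: sp2
C8: sp2
C9: sp3 ✓
C10: sp3 ✓
C11: sp3 ✓
C12: sp3 ✓
C13: sp3 ✓
6 carbons are sp3.

6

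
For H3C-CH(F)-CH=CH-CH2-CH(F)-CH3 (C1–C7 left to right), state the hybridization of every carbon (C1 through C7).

C1 has 4 σ bonds: steric number 4 → sp3.
C2: 4 σ bonds — 4 electron domains, sp3.
C3 has 3 σ bonds, plus one π bond: steric number 3 → sp2.
C4 has 3 σ bonds, plus one π bond: steric number 3 → sp2.
C5 carries 4 σ bonds, giving a steric number of 4, so it is sp3.
C6 — 4 σ bonds. Steric number 4, so sp3.
C7: 4 σ bonds — 4 electron domains, sp3.

C1 sp3, C2 sp3, C3 sp2, C4 sp2, C5 sp3, C6 sp3, C7 sp3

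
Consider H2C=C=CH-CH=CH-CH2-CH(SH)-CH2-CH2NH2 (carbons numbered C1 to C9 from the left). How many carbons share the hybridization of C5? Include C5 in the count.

4

C5 is sp2 (one π bond).
C1: sp2 ✓
C2: sp
C3: sp2 ✓
C4: sp2 ✓
C5: sp2 ✓
C6: sp3
C7: sp3
C8: sp3
C9: sp3
4 carbons are sp2.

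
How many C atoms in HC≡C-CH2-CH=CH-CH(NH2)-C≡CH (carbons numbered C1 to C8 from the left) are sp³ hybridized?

2

C1: sp
C2: sp
C3: sp3 ✓
C4: sp2
C5: sp2
C6: sp3 ✓
C7: sp
C8: sp
C3, C6 → 2 sp3 carbons.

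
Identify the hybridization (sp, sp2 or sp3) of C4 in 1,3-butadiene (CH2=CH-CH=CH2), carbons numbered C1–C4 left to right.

C4 carries 3 σ bonds, plus one π bond, giving a steric number of 3, so it is sp2.

sp^2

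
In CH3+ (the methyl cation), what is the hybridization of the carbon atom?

sp2

Three σ bonds to H, empty p orbital → sp2, trigonal planar.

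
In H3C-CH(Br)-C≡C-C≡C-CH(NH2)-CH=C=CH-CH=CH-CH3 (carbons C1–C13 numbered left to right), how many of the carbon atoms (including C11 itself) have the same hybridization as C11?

C11 is sp2 (one π bond).
C1: sp3
C2: sp3
C3: sp
C4: sp
C5: sp
C6: sp
C7: sp3
C8: sp2 ✓
C9: sp
C10: sp2 ✓
C11: sp2 ✓
C12: sp2 ✓
C13: sp3
4 carbons are sp2.

4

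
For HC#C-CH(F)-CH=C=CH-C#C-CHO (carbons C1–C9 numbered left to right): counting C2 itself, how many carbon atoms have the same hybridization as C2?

5

C2 is sp (two π bonds).
C1: sp ✓
C2: sp ✓
C3: sp3
C4: sp2
C5: sp ✓
C6: sp2
C7: sp ✓
C8: sp ✓
C9: sp2
5 carbons are sp.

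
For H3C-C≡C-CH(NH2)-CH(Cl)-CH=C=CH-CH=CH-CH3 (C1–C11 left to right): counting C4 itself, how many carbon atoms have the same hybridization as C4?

4

C4 is sp3 (only σ bonds).
C1: sp3 ✓
C2: sp
C3: sp
C4: sp3 ✓
C5: sp3 ✓
C6: sp2
C7: sp
C8: sp2
C9: sp2
C10: sp2
C11: sp3 ✓
4 carbons are sp3.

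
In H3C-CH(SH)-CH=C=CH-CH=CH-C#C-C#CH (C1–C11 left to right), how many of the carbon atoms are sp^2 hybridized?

4

C1: sp3
C2: sp3
C3: sp2 ✓
C4: sp
C5: sp2 ✓
C6: sp2 ✓
C7: sp2 ✓
C8: sp
C9: sp
C10: sp
C11: sp
C3, C5, C6, C7 → 4 sp2 carbons.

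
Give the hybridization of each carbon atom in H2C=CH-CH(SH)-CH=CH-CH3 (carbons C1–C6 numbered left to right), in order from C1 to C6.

C1 carries 3 σ bonds, plus one π bond, giving a steric number of 3, so it is sp2.
C2: 3 σ bonds, plus one π bond; 3 regions of electron density → sp2.
C3 has 4 σ bonds: steric number 4 → sp3.
C4 (3 σ bonds, plus one π bond) has steric number 3: sp2.
C5: 3 σ bonds, plus one π bond; 3 regions of electron density → sp2.
C6 is sp3: 4 σ bonds, 4 electron-density regions.

C1 sp2, C2 sp2, C3 sp3, C4 sp2, C5 sp2, C6 sp3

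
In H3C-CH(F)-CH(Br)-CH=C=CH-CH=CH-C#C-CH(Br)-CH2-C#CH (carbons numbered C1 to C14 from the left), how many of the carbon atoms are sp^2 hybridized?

C1: sp3
C2: sp3
C3: sp3
C4: sp2 ✓
C5: sp
C6: sp2 ✓
C7: sp2 ✓
C8: sp2 ✓
C9: sp
C10: sp
C11: sp3
C12: sp3
C13: sp
C14: sp
C4, C6, C7, C8 → 4 sp2 carbons.

4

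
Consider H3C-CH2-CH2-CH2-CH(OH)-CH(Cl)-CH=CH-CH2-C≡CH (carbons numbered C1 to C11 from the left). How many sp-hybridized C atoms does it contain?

C1: sp3
C2: sp3
C3: sp3
C4: sp3
C5: sp3
C6: sp3
C7: sp2
C8: sp2
C9: sp3
C10: sp ✓
C11: sp ✓
C10, C11 → 2 sp carbons.

2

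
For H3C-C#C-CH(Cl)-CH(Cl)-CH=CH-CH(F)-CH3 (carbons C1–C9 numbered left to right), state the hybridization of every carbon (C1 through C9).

C1 sp3, C2 sp, C3 sp, C4 sp3, C5 sp3, C6 sp2, C7 sp2, C8 sp3, C9 sp3

C1 has 4 σ bonds: steric number 4 → sp3.
C2 carries 2 σ bonds, plus two π bonds, giving a steric number of 2, so it is sp.
C3 — 2 σ bonds, plus two π bonds. Steric number 2, so sp.
C4: 4 σ bonds — 4 electron domains, sp3.
C5 is sp3: 4 σ bonds, 4 electron-density regions.
C6 (3 σ bonds, plus one π bond) has steric number 3: sp2.
C7 is sp2: 3 σ bonds, plus one π bond, 3 electron-density regions.
C8: 4 σ bonds — 4 electron domains, sp3.
C9 is sp3: 4 σ bonds, 4 electron-density regions.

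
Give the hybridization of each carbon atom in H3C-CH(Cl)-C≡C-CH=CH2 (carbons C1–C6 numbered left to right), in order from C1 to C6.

C1 sp3, C2 sp3, C3 sp, C4 sp, C5 sp2, C6 sp2

C1 — 4 σ bonds. Steric number 4, so sp3.
C2: 4 σ bonds — 4 electron domains, sp3.
C3 — 2 σ bonds, plus two π bonds. Steric number 2, so sp.
C4 (2 σ bonds, plus two π bonds) has steric number 2: sp.
C5 has 3 σ bonds, plus one π bond: steric number 3 → sp2.
C6 is sp2: 3 σ bonds, plus one π bond, 3 electron-density regions.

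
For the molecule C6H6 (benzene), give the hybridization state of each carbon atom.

sp2

Every ring carbon has three σ bonds and contributes one p electron to the aromatic π system.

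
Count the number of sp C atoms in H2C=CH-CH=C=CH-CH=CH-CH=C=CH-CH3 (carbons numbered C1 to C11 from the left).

C1: sp2
C2: sp2
C3: sp2
C4: sp ✓
C5: sp2
C6: sp2
C7: sp2
C8: sp2
C9: sp ✓
C10: sp2
C11: sp3
C4, C9 → 2 sp carbons.

2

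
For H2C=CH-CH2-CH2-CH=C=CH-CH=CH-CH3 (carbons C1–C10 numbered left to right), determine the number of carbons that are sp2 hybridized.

C1: sp2 ✓
C2: sp2 ✓
C3: sp3
C4: sp3
C5: sp2 ✓
C6: sp
C7: sp2 ✓
C8: sp2 ✓
C9: sp2 ✓
C10: sp3
C1, C2, C5, C7, C8, C9 → 6 sp2 carbons.

6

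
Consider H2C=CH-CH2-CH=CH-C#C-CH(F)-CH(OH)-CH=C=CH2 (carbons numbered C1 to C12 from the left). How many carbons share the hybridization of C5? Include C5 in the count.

C5 is sp2 (one π bond).
C1: sp2 ✓
C2: sp2 ✓
C3: sp3
C4: sp2 ✓
C5: sp2 ✓
C6: sp
C7: sp
C8: sp3
C9: sp3
C10: sp2 ✓
C11: sp
C12: sp2 ✓
6 carbons are sp2.

6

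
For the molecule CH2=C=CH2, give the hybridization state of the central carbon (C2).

sp

Two σ bonds and two π bonds (one to each neighbour) → sp.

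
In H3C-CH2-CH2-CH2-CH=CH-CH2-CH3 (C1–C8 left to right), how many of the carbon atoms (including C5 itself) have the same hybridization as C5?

C5 is sp2 (one π bond).
C1: sp3
C2: sp3
C3: sp3
C4: sp3
C5: sp2 ✓
C6: sp2 ✓
C7: sp3
C8: sp3
2 carbons are sp2.

2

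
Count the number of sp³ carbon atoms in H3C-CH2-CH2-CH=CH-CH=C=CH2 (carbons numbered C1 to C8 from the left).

3

C1: sp3 ✓
C2: sp3 ✓
C3: sp3 ✓
C4: sp2
C5: sp2
C6: sp2
C7: sp
C8: sp2
C1, C2, C3 → 3 sp3 carbons.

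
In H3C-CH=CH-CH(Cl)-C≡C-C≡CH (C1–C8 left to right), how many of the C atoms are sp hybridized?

C1: sp3
C2: sp2
C3: sp2
C4: sp3
C5: sp ✓
C6: sp ✓
C7: sp ✓
C8: sp ✓
C5, C6, C7, C8 → 4 sp carbons.

4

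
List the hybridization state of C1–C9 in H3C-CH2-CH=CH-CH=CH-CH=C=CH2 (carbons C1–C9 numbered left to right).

C1 sp3, C2 sp3, C3 sp2, C4 sp2, C5 sp2, C6 sp2, C7 sp2, C8 sp, C9 sp2

C1: 4 σ bonds — 4 electron domains, sp3.
C2 has 4 σ bonds: steric number 4 → sp3.
C3 carries 3 σ bonds, plus one π bond, giving a steric number of 3, so it is sp2.
C4 has 3 σ bonds, plus one π bond: steric number 3 → sp2.
C5 is sp2: 3 σ bonds, plus one π bond, 3 electron-density regions.
C6 (3 σ bonds, plus one π bond) has steric number 3: sp2.
C7 (3 σ bonds, plus one π bond) has steric number 3: sp2.
C8 has 2 σ bonds, plus two π bonds: steric number 2 → sp.
C9: 3 σ bonds, plus one π bond; 3 regions of electron density → sp2.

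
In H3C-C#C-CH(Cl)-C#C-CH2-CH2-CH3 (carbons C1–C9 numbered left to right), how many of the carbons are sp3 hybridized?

5

C1: sp3 ✓
C2: sp
C3: sp
C4: sp3 ✓
C5: sp
C6: sp
C7: sp3 ✓
C8: sp3 ✓
C9: sp3 ✓
C1, C4, C7, C8, C9 → 5 sp3 carbons.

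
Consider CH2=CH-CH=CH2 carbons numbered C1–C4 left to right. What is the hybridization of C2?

sp^2

C2 — 3 σ bonds, plus one π bond. Steric number 3, so sp2.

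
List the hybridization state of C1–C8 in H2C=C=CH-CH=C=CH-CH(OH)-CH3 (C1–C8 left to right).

C1 sp2, C2 sp, C3 sp2, C4 sp2, C5 sp, C6 sp2, C7 sp3, C8 sp3

C1: 3 σ bonds, plus one π bond — 3 electron domains, sp2.
C2 (2 σ bonds, plus two π bonds) has steric number 2: sp.
C3 has 3 σ bonds, plus one π bond: steric number 3 → sp2.
C4: 3 σ bonds, plus one π bond; 3 regions of electron density → sp2.
C5 is sp: 2 σ bonds, plus two π bonds, 2 electron-density regions.
C6: 3 σ bonds, plus one π bond; 3 regions of electron density → sp2.
C7 — 4 σ bonds. Steric number 4, so sp3.
C8 has 4 σ bonds: steric number 4 → sp3.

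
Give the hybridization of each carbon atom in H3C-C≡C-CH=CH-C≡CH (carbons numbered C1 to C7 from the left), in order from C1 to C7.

C1 is sp3: 4 σ bonds, 4 electron-density regions.
C2 has 2 σ bonds, plus two π bonds: steric number 2 → sp.
C3 carries 2 σ bonds, plus two π bonds, giving a steric number of 2, so it is sp.
C4 — 3 σ bonds, plus one π bond. Steric number 3, so sp2.
C5: 3 σ bonds, plus one π bond — 3 electron domains, sp2.
C6 is sp: 2 σ bonds, plus two π bonds, 2 electron-density regions.
C7: 2 σ bonds, plus two π bonds; 2 regions of electron density → sp.

C1 sp3, C2 sp, C3 sp, C4 sp2, C5 sp2, C6 sp, C7 sp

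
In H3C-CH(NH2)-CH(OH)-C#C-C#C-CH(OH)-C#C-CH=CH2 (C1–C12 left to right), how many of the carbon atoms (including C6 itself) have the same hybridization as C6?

C6 is sp (two π bonds).
C1: sp3
C2: sp3
C3: sp3
C4: sp ✓
C5: sp ✓
C6: sp ✓
C7: sp ✓
C8: sp3
C9: sp ✓
C10: sp ✓
C11: sp2
C12: sp2
6 carbons are sp.

6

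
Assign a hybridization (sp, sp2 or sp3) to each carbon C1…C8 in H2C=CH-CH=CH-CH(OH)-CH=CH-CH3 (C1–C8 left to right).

C1 sp2, C2 sp2, C3 sp2, C4 sp2, C5 sp3, C6 sp2, C7 sp2, C8 sp3

C1 is sp2: 3 σ bonds, plus one π bond, 3 electron-density regions.
C2 — 3 σ bonds, plus one π bond. Steric number 3, so sp2.
C3: 3 σ bonds, plus one π bond; 3 regions of electron density → sp2.
C4: 3 σ bonds, plus one π bond — 3 electron domains, sp2.
C5: 4 σ bonds — 4 electron domains, sp3.
C6 carries 3 σ bonds, plus one π bond, giving a steric number of 3, so it is sp2.
C7 has 3 σ bonds, plus one π bond: steric number 3 → sp2.
C8: 4 σ bonds; 4 regions of electron density → sp3.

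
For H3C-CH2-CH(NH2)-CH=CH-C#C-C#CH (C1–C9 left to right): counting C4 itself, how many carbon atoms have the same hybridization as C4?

2

C4 is sp2 (one π bond).
C1: sp3
C2: sp3
C3: sp3
C4: sp2 ✓
C5: sp2 ✓
C6: sp
C7: sp
C8: sp
C9: sp
2 carbons are sp2.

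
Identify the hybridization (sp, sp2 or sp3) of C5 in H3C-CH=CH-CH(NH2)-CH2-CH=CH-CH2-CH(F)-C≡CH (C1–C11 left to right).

sp3

C5: 4 σ bonds; 4 regions of electron density → sp3.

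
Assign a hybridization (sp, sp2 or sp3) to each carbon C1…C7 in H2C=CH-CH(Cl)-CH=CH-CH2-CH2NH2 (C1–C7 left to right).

C1 sp2, C2 sp2, C3 sp3, C4 sp2, C5 sp2, C6 sp3, C7 sp3

C1 has 3 σ bonds, plus one π bond: steric number 3 → sp2.
C2: 3 σ bonds, plus one π bond; 3 regions of electron density → sp2.
C3 has 4 σ bonds: steric number 4 → sp3.
C4: 3 σ bonds, plus one π bond; 3 regions of electron density → sp2.
C5 is sp2: 3 σ bonds, plus one π bond, 3 electron-density regions.
C6 carries 4 σ bonds, giving a steric number of 4, so it is sp3.
C7 (4 σ bonds) has steric number 4: sp3.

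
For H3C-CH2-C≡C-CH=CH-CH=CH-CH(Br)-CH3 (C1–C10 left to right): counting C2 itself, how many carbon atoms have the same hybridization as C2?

4

C2 is sp3 (only σ bonds).
C1: sp3 ✓
C2: sp3 ✓
C3: sp
C4: sp
C5: sp2
C6: sp2
C7: sp2
C8: sp2
C9: sp3 ✓
C10: sp3 ✓
4 carbons are sp3.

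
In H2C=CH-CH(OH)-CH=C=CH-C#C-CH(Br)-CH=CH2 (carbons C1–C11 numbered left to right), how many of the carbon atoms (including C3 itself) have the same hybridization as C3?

C3 is sp3 (only σ bonds).
C1: sp2
C2: sp2
C3: sp3 ✓
C4: sp2
C5: sp
C6: sp2
C7: sp
C8: sp
C9: sp3 ✓
C10: sp2
C11: sp2
2 carbons are sp3.

2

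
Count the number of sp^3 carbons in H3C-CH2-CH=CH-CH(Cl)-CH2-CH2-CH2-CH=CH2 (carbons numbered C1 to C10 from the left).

C1: sp3 ✓
C2: sp3 ✓
C3: sp2
C4: sp2
C5: sp3 ✓
C6: sp3 ✓
C7: sp3 ✓
C8: sp3 ✓
C9: sp2
C10: sp2
C1, C2, C5, C6, C7, C8 → 6 sp3 carbons.

6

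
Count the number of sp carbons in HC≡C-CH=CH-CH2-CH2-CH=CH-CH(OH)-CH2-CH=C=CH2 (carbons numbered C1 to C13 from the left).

C1: sp ✓
C2: sp ✓
C3: sp2
C4: sp2
C5: sp3
C6: sp3
C7: sp2
C8: sp2
C9: sp3
C10: sp3
C11: sp2
C12: sp ✓
C13: sp2
C1, C2, C12 → 3 sp carbons.

3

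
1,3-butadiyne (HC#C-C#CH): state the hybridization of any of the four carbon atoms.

Every carbon is part of a C≡C triple bond: two σ regions → sp.

sp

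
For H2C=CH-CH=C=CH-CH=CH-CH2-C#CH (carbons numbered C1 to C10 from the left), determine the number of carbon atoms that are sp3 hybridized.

1

C1: sp2
C2: sp2
C3: sp2
C4: sp
C5: sp2
C6: sp2
C7: sp2
C8: sp3 ✓
C9: sp
C10: sp
C8 → 1 sp3 carbon.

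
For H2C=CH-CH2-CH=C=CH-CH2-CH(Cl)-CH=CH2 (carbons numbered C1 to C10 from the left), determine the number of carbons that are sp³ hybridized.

C1: sp2
C2: sp2
C3: sp3 ✓
C4: sp2
C5: sp
C6: sp2
C7: sp3 ✓
C8: sp3 ✓
C9: sp2
C10: sp2
C3, C7, C8 → 3 sp3 carbons.

3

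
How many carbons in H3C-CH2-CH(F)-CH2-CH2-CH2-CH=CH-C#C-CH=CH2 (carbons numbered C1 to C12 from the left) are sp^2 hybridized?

4

C1: sp3
C2: sp3
C3: sp3
C4: sp3
C5: sp3
C6: sp3
C7: sp2 ✓
C8: sp2 ✓
C9: sp
C10: sp
C11: sp2 ✓
C12: sp2 ✓
C7, C8, C11, C12 → 4 sp2 carbons.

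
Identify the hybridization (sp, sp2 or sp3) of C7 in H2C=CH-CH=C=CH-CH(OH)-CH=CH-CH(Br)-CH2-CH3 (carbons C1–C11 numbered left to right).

C7 has 3 σ bonds, plus one π bond: steric number 3 → sp2.

sp²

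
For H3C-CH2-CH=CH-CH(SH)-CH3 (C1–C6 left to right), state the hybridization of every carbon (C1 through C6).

C1 has 4 σ bonds: steric number 4 → sp3.
C2 is sp3: 4 σ bonds, 4 electron-density regions.
C3: 3 σ bonds, plus one π bond; 3 regions of electron density → sp2.
C4: 3 σ bonds, plus one π bond; 3 regions of electron density → sp2.
C5 has 4 σ bonds: steric number 4 → sp3.
C6: 4 σ bonds — 4 electron domains, sp3.

C1 sp3, C2 sp3, C3 sp2, C4 sp2, C5 sp3, C6 sp3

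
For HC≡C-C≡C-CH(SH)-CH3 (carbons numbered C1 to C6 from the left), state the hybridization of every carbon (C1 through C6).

C1 has 2 σ bonds, plus two π bonds: steric number 2 → sp.
C2 has 2 σ bonds, plus two π bonds: steric number 2 → sp.
C3 carries 2 σ bonds, plus two π bonds, giving a steric number of 2, so it is sp.
C4 is sp: 2 σ bonds, plus two π bonds, 2 electron-density regions.
C5 is sp3: 4 σ bonds, 4 electron-density regions.
C6 (4 σ bonds) has steric number 4: sp3.

C1 sp, C2 sp, C3 sp, C4 sp, C5 sp3, C6 sp3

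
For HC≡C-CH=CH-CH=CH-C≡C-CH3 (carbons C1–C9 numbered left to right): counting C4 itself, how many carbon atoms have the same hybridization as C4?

4

C4 is sp2 (one π bond).
C1: sp
C2: sp
C3: sp2 ✓
C4: sp2 ✓
C5: sp2 ✓
C6: sp2 ✓
C7: sp
C8: sp
C9: sp3
4 carbons are sp2.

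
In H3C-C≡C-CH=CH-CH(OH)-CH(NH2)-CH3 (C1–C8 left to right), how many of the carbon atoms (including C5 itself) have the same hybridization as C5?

C5 is sp2 (one π bond).
C1: sp3
C2: sp
C3: sp
C4: sp2 ✓
C5: sp2 ✓
C6: sp3
C7: sp3
C8: sp3
2 carbons are sp2.

2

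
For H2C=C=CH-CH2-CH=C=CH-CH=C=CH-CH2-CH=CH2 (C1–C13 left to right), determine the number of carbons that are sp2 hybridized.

C1: sp2 ✓
C2: sp
C3: sp2 ✓
C4: sp3
C5: sp2 ✓
C6: sp
C7: sp2 ✓
C8: sp2 ✓
C9: sp
C10: sp2 ✓
C11: sp3
C12: sp2 ✓
C13: sp2 ✓
C1, C3, C5, C7, C8, C10, C12, C13 → 8 sp2 carbons.

8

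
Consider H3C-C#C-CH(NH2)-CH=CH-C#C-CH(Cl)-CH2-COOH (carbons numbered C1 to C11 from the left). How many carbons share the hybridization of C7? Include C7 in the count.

4

C7 is sp (two π bonds).
C1: sp3
C2: sp ✓
C3: sp ✓
C4: sp3
C5: sp2
C6: sp2
C7: sp ✓
C8: sp ✓
C9: sp3
C10: sp3
C11: sp2
4 carbons are sp.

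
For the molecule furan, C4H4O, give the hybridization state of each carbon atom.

sp2

Each carbon atom is sp2: 3 σ bonds, plus one π bond, 3 electron-density regions.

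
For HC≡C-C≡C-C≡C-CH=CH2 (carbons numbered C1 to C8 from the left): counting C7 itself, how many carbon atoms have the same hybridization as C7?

C7 is sp2 (one π bond).
C1: sp
C2: sp
C3: sp
C4: sp
C5: sp
C6: sp
C7: sp2 ✓
C8: sp2 ✓
2 carbons are sp2.

2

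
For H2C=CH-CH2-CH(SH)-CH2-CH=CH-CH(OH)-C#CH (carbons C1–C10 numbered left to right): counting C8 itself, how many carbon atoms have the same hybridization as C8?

C8 is sp3 (only σ bonds).
C1: sp2
C2: sp2
C3: sp3 ✓
C4: sp3 ✓
C5: sp3 ✓
C6: sp2
C7: sp2
C8: sp3 ✓
C9: sp
C10: sp
4 carbons are sp3.

4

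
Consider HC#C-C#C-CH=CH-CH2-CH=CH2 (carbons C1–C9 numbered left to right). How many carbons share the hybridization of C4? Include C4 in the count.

4

C4 is sp (two π bonds).
C1: sp ✓
C2: sp ✓
C3: sp ✓
C4: sp ✓
C5: sp2
C6: sp2
C7: sp3
C8: sp2
C9: sp2
4 carbons are sp.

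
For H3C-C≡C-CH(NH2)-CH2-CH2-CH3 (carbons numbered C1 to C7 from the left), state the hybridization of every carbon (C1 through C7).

C1 has 4 σ bonds: steric number 4 → sp3.
C2 carries 2 σ bonds, plus two π bonds, giving a steric number of 2, so it is sp.
C3 (2 σ bonds, plus two π bonds) has steric number 2: sp.
C4 has 4 σ bonds: steric number 4 → sp3.
C5: 4 σ bonds; 4 regions of electron density → sp3.
C6: 4 σ bonds — 4 electron domains, sp3.
C7 (4 σ bonds) has steric number 4: sp3.

C1 sp3, C2 sp, C3 sp, C4 sp3, C5 sp3, C6 sp3, C7 sp3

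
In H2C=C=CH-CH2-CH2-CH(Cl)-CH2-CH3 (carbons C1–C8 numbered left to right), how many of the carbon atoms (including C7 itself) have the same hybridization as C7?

C7 is sp3 (only σ bonds).
C1: sp2
C2: sp
C3: sp2
C4: sp3 ✓
C5: sp3 ✓
C6: sp3 ✓
C7: sp3 ✓
C8: sp3 ✓
5 carbons are sp3.

5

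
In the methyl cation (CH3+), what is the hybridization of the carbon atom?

sp²

Three σ bonds to H, empty p orbital → sp2, trigonal planar.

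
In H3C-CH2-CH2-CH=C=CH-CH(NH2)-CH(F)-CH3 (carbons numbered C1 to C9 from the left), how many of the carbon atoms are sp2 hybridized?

2

C1: sp3
C2: sp3
C3: sp3
C4: sp2 ✓
C5: sp
C6: sp2 ✓
C7: sp3
C8: sp3
C9: sp3
C4, C6 → 2 sp2 carbons.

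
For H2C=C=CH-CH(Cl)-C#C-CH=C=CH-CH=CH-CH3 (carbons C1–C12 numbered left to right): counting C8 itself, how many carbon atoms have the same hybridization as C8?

C8 is sp (two π bonds).
C1: sp2
C2: sp ✓
C3: sp2
C4: sp3
C5: sp ✓
C6: sp ✓
C7: sp2
C8: sp ✓
C9: sp2
C10: sp2
C11: sp2
C12: sp3
4 carbons are sp.

4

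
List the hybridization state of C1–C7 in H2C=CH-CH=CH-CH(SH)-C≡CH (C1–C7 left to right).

C1 (3 σ bonds, plus one π bond) has steric number 3: sp2.
C2: 3 σ bonds, plus one π bond — 3 electron domains, sp2.
C3: 3 σ bonds, plus one π bond — 3 electron domains, sp2.
C4: 3 σ bonds, plus one π bond — 3 electron domains, sp2.
C5 carries 4 σ bonds, giving a steric number of 4, so it is sp3.
C6: 2 σ bonds, plus two π bonds; 2 regions of electron density → sp.
C7 carries 2 σ bonds, plus two π bonds, giving a steric number of 2, so it is sp.

C1 sp2, C2 sp2, C3 sp2, C4 sp2, C5 sp3, C6 sp, C7 sp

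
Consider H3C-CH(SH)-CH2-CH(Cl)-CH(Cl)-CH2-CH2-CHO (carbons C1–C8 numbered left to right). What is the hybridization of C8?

sp^2

C8 is sp2: 3 σ bonds, plus one π bond, 3 electron-density regions.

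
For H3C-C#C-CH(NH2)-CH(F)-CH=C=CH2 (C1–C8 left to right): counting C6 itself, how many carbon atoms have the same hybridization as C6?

2

C6 is sp2 (one π bond).
C1: sp3
C2: sp
C3: sp
C4: sp3
C5: sp3
C6: sp2 ✓
C7: sp
C8: sp2 ✓
2 carbons are sp2.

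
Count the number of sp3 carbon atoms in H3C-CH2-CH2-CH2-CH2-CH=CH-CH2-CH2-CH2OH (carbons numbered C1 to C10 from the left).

C1: sp3 ✓
C2: sp3 ✓
C3: sp3 ✓
C4: sp3 ✓
C5: sp3 ✓
C6: sp2
C7: sp2
C8: sp3 ✓
C9: sp3 ✓
C10: sp3 ✓
C1, C2, C3, C4, C5, C8, C9, C10 → 8 sp3 carbons.

8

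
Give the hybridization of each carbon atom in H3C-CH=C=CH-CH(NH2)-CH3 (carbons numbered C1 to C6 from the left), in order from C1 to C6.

C1 sp3, C2 sp2, C3 sp, C4 sp2, C5 sp3, C6 sp3

C1: 4 σ bonds — 4 electron domains, sp3.
C2 (3 σ bonds, plus one π bond) has steric number 3: sp2.
C3 is sp: 2 σ bonds, plus two π bonds, 2 electron-density regions.
C4: 3 σ bonds, plus one π bond; 3 regions of electron density → sp2.
C5 has 4 σ bonds: steric number 4 → sp3.
C6 (4 σ bonds) has steric number 4: sp3.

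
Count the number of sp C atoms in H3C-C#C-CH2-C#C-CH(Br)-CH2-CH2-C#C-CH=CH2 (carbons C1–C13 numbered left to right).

C1: sp3
C2: sp ✓
C3: sp ✓
C4: sp3
C5: sp ✓
C6: sp ✓
C7: sp3
C8: sp3
C9: sp3
C10: sp ✓
C11: sp ✓
C12: sp2
C13: sp2
C2, C3, C5, C6, C10, C11 → 6 sp carbons.

6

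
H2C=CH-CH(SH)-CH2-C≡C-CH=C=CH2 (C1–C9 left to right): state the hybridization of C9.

sp2

C9: 3 σ bonds, plus one π bond; 3 regions of electron density → sp2.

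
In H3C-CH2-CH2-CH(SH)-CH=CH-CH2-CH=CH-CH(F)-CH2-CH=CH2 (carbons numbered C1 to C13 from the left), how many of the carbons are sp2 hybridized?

6

C1: sp3
C2: sp3
C3: sp3
C4: sp3
C5: sp2 ✓
C6: sp2 ✓
C7: sp3
C8: sp2 ✓
C9: sp2 ✓
C10: sp3
C11: sp3
C12: sp2 ✓
C13: sp2 ✓
C5, C6, C8, C9, C12, C13 → 6 sp2 carbons.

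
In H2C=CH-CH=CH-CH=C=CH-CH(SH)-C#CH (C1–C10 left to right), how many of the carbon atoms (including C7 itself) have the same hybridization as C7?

6

C7 is sp2 (one π bond).
C1: sp2 ✓
C2: sp2 ✓
C3: sp2 ✓
C4: sp2 ✓
C5: sp2 ✓
C6: sp
C7: sp2 ✓
C8: sp3
C9: sp
C10: sp
6 carbons are sp2.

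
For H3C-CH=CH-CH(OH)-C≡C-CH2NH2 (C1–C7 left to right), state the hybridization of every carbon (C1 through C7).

C1: 4 σ bonds; 4 regions of electron density → sp3.
C2 — 3 σ bonds, plus one π bond. Steric number 3, so sp2.
C3 — 3 σ bonds, plus one π bond. Steric number 3, so sp2.
C4 carries 4 σ bonds, giving a steric number of 4, so it is sp3.
C5: 2 σ bonds, plus two π bonds — 2 electron domains, sp.
C6 (2 σ bonds, plus two π bonds) has steric number 2: sp.
C7 carries 4 σ bonds, giving a steric number of 4, so it is sp3.

C1 sp3, C2 sp2, C3 sp2, C4 sp3, C5 sp, C6 sp, C7 sp3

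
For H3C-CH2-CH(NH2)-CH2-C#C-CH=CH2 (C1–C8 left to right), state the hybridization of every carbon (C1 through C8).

C1 (4 σ bonds) has steric number 4: sp3.
C2 — 4 σ bonds. Steric number 4, so sp3.
C3 carries 4 σ bonds, giving a steric number of 4, so it is sp3.
C4: 4 σ bonds; 4 regions of electron density → sp3.
C5: 2 σ bonds, plus two π bonds; 2 regions of electron density → sp.
C6: 2 σ bonds, plus two π bonds; 2 regions of electron density → sp.
C7 — 3 σ bonds, plus one π bond. Steric number 3, so sp2.
C8 has 3 σ bonds, plus one π bond: steric number 3 → sp2.

C1 sp3, C2 sp3, C3 sp3, C4 sp3, C5 sp, C6 sp, C7 sp2, C8 sp2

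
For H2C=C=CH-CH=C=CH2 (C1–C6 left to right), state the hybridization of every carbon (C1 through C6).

C1 sp2, C2 sp, C3 sp2, C4 sp2, C5 sp, C6 sp2

C1 — 3 σ bonds, plus one π bond. Steric number 3, so sp2.
C2 — 2 σ bonds, plus two π bonds. Steric number 2, so sp.
C3 has 3 σ bonds, plus one π bond: steric number 3 → sp2.
C4: 3 σ bonds, plus one π bond — 3 electron domains, sp2.
C5 — 2 σ bonds, plus two π bonds. Steric number 2, so sp.
C6 is sp2: 3 σ bonds, plus one π bond, 3 electron-density regions.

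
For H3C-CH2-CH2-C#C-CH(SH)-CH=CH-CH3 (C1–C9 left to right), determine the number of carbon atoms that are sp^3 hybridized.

C1: sp3 ✓
C2: sp3 ✓
C3: sp3 ✓
C4: sp
C5: sp
C6: sp3 ✓
C7: sp2
C8: sp2
C9: sp3 ✓
C1, C2, C3, C6, C9 → 5 sp3 carbons.

5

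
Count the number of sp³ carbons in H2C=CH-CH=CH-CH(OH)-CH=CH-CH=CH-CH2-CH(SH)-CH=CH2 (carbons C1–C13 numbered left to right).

C1: sp2
C2: sp2
C3: sp2
C4: sp2
C5: sp3 ✓
C6: sp2
C7: sp2
C8: sp2
C9: sp2
C10: sp3 ✓
C11: sp3 ✓
C12: sp2
C13: sp2
C5, C10, C11 → 3 sp3 carbons.

3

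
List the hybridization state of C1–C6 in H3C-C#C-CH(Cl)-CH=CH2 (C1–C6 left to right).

C1: 4 σ bonds; 4 regions of electron density → sp3.
C2 is sp: 2 σ bonds, plus two π bonds, 2 electron-density regions.
C3: 2 σ bonds, plus two π bonds; 2 regions of electron density → sp.
C4 carries 4 σ bonds, giving a steric number of 4, so it is sp3.
C5: 3 σ bonds, plus one π bond; 3 regions of electron density → sp2.
C6 has 3 σ bonds, plus one π bond: steric number 3 → sp2.

C1 sp3, C2 sp, C3 sp, C4 sp3, C5 sp2, C6 sp2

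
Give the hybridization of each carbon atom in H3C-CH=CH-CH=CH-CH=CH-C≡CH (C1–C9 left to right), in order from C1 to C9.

C1 sp3, C2 sp2, C3 sp2, C4 sp2, C5 sp2, C6 sp2, C7 sp2, C8 sp, C9 sp

C1 carries 4 σ bonds, giving a steric number of 4, so it is sp3.
C2: 3 σ bonds, plus one π bond — 3 electron domains, sp2.
C3: 3 σ bonds, plus one π bond — 3 electron domains, sp2.
C4 is sp2: 3 σ bonds, plus one π bond, 3 electron-density regions.
C5 (3 σ bonds, plus one π bond) has steric number 3: sp2.
C6 — 3 σ bonds, plus one π bond. Steric number 3, so sp2.
C7 is sp2: 3 σ bonds, plus one π bond, 3 electron-density regions.
C8: 2 σ bonds, plus two π bonds; 2 regions of electron density → sp.
C9 carries 2 σ bonds, plus two π bonds, giving a steric number of 2, so it is sp.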